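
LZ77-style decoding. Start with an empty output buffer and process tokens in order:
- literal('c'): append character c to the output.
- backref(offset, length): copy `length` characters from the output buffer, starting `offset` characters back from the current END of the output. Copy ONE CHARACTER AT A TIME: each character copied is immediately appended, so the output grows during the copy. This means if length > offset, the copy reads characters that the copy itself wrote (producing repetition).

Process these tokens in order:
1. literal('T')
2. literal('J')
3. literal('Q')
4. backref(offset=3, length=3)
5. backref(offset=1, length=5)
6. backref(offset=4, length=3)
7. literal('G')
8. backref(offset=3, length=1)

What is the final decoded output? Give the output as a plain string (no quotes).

Token 1: literal('T'). Output: "T"
Token 2: literal('J'). Output: "TJ"
Token 3: literal('Q'). Output: "TJQ"
Token 4: backref(off=3, len=3). Copied 'TJQ' from pos 0. Output: "TJQTJQ"
Token 5: backref(off=1, len=5) (overlapping!). Copied 'QQQQQ' from pos 5. Output: "TJQTJQQQQQQ"
Token 6: backref(off=4, len=3). Copied 'QQQ' from pos 7. Output: "TJQTJQQQQQQQQQ"
Token 7: literal('G'). Output: "TJQTJQQQQQQQQQG"
Token 8: backref(off=3, len=1). Copied 'Q' from pos 12. Output: "TJQTJQQQQQQQQQGQ"

Answer: TJQTJQQQQQQQQQGQ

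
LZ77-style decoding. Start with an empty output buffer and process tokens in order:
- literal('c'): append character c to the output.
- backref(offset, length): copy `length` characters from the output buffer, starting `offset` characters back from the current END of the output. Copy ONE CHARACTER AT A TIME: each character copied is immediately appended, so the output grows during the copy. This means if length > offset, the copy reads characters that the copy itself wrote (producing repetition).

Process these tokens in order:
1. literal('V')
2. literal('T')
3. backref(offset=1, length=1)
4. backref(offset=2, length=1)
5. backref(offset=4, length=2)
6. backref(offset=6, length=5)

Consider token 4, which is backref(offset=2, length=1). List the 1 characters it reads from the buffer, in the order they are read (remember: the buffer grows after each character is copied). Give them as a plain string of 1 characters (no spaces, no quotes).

Answer: T

Derivation:
Token 1: literal('V'). Output: "V"
Token 2: literal('T'). Output: "VT"
Token 3: backref(off=1, len=1). Copied 'T' from pos 1. Output: "VTT"
Token 4: backref(off=2, len=1). Buffer before: "VTT" (len 3)
  byte 1: read out[1]='T', append. Buffer now: "VTTT"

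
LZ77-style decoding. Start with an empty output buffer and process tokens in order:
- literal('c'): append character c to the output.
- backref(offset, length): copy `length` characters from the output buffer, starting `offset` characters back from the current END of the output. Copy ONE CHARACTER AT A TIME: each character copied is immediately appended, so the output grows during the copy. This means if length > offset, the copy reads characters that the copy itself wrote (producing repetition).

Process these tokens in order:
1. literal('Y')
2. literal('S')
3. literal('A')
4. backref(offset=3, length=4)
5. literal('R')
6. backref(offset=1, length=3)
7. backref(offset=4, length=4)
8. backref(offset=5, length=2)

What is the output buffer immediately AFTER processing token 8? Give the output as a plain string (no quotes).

Answer: YSAYSAYRRRRRRRRRR

Derivation:
Token 1: literal('Y'). Output: "Y"
Token 2: literal('S'). Output: "YS"
Token 3: literal('A'). Output: "YSA"
Token 4: backref(off=3, len=4) (overlapping!). Copied 'YSAY' from pos 0. Output: "YSAYSAY"
Token 5: literal('R'). Output: "YSAYSAYR"
Token 6: backref(off=1, len=3) (overlapping!). Copied 'RRR' from pos 7. Output: "YSAYSAYRRRR"
Token 7: backref(off=4, len=4). Copied 'RRRR' from pos 7. Output: "YSAYSAYRRRRRRRR"
Token 8: backref(off=5, len=2). Copied 'RR' from pos 10. Output: "YSAYSAYRRRRRRRRRR"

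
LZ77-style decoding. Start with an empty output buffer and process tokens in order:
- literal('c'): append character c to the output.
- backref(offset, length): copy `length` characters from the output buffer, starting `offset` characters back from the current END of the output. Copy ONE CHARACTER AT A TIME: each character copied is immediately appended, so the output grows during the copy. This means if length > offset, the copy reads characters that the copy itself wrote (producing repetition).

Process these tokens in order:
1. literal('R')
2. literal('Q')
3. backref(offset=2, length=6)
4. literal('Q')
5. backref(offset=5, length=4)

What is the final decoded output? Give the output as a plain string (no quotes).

Answer: RQRQRQRQQRQRQ

Derivation:
Token 1: literal('R'). Output: "R"
Token 2: literal('Q'). Output: "RQ"
Token 3: backref(off=2, len=6) (overlapping!). Copied 'RQRQRQ' from pos 0. Output: "RQRQRQRQ"
Token 4: literal('Q'). Output: "RQRQRQRQQ"
Token 5: backref(off=5, len=4). Copied 'RQRQ' from pos 4. Output: "RQRQRQRQQRQRQ"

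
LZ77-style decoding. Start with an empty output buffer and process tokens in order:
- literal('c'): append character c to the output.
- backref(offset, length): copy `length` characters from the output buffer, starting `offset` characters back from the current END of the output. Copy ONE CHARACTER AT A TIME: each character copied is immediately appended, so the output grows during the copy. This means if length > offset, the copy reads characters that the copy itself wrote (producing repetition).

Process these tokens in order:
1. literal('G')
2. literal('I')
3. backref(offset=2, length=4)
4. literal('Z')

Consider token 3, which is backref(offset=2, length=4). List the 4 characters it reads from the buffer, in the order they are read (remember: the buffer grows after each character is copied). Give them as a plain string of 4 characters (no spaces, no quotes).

Token 1: literal('G'). Output: "G"
Token 2: literal('I'). Output: "GI"
Token 3: backref(off=2, len=4). Buffer before: "GI" (len 2)
  byte 1: read out[0]='G', append. Buffer now: "GIG"
  byte 2: read out[1]='I', append. Buffer now: "GIGI"
  byte 3: read out[2]='G', append. Buffer now: "GIGIG"
  byte 4: read out[3]='I', append. Buffer now: "GIGIGI"

Answer: GIGI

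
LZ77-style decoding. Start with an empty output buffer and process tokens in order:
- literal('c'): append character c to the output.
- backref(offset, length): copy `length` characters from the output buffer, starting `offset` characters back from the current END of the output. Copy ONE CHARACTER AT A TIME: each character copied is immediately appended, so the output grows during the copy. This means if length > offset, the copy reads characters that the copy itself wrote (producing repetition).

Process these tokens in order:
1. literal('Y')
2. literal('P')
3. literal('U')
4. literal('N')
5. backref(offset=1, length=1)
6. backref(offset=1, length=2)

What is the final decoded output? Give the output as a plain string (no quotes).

Answer: YPUNNNN

Derivation:
Token 1: literal('Y'). Output: "Y"
Token 2: literal('P'). Output: "YP"
Token 3: literal('U'). Output: "YPU"
Token 4: literal('N'). Output: "YPUN"
Token 5: backref(off=1, len=1). Copied 'N' from pos 3. Output: "YPUNN"
Token 6: backref(off=1, len=2) (overlapping!). Copied 'NN' from pos 4. Output: "YPUNNNN"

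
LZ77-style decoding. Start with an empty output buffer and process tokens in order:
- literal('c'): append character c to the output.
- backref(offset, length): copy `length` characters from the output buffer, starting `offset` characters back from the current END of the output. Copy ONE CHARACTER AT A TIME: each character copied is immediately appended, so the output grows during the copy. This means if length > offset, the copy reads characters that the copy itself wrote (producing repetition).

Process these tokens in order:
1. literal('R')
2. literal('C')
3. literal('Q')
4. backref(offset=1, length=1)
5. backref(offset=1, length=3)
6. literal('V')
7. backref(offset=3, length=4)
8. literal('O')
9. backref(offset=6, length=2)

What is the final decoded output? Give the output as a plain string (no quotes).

Answer: RCQQQQQVQQVQOVQ

Derivation:
Token 1: literal('R'). Output: "R"
Token 2: literal('C'). Output: "RC"
Token 3: literal('Q'). Output: "RCQ"
Token 4: backref(off=1, len=1). Copied 'Q' from pos 2. Output: "RCQQ"
Token 5: backref(off=1, len=3) (overlapping!). Copied 'QQQ' from pos 3. Output: "RCQQQQQ"
Token 6: literal('V'). Output: "RCQQQQQV"
Token 7: backref(off=3, len=4) (overlapping!). Copied 'QQVQ' from pos 5. Output: "RCQQQQQVQQVQ"
Token 8: literal('O'). Output: "RCQQQQQVQQVQO"
Token 9: backref(off=6, len=2). Copied 'VQ' from pos 7. Output: "RCQQQQQVQQVQOVQ"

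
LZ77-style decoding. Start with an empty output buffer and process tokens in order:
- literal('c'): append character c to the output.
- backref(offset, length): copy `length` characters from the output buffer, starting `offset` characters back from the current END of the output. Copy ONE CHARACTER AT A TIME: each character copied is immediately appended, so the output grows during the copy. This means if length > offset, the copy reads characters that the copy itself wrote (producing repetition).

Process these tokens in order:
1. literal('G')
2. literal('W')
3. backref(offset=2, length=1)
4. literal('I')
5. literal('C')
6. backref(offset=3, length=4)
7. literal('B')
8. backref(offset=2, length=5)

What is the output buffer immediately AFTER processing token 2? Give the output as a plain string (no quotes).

Token 1: literal('G'). Output: "G"
Token 2: literal('W'). Output: "GW"

Answer: GW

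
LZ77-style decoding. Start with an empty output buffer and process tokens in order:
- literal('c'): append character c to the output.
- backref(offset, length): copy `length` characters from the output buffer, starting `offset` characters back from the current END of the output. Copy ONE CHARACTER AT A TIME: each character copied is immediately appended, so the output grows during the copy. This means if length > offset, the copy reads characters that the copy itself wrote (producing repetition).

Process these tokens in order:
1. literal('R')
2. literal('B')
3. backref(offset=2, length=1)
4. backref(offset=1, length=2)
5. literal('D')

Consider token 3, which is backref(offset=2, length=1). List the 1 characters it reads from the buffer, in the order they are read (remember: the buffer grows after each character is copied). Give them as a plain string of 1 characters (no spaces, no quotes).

Answer: R

Derivation:
Token 1: literal('R'). Output: "R"
Token 2: literal('B'). Output: "RB"
Token 3: backref(off=2, len=1). Buffer before: "RB" (len 2)
  byte 1: read out[0]='R', append. Buffer now: "RBR"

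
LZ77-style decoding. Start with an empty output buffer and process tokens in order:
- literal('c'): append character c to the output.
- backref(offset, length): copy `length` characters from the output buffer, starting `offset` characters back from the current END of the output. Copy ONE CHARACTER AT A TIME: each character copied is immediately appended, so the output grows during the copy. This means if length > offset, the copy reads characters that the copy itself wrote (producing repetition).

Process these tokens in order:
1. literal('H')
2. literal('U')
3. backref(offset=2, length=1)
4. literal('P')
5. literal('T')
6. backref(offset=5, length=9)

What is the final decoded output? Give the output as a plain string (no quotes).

Answer: HUHPTHUHPTHUHP

Derivation:
Token 1: literal('H'). Output: "H"
Token 2: literal('U'). Output: "HU"
Token 3: backref(off=2, len=1). Copied 'H' from pos 0. Output: "HUH"
Token 4: literal('P'). Output: "HUHP"
Token 5: literal('T'). Output: "HUHPT"
Token 6: backref(off=5, len=9) (overlapping!). Copied 'HUHPTHUHP' from pos 0. Output: "HUHPTHUHPTHUHP"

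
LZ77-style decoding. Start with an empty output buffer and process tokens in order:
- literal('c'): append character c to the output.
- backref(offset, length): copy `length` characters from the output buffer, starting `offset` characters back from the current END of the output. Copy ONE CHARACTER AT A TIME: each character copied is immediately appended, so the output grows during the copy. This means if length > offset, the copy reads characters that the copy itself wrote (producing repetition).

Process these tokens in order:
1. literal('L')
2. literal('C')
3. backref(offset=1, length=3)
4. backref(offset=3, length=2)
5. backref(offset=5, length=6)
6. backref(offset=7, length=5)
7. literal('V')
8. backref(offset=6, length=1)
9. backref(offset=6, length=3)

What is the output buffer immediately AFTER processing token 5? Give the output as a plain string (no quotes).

Answer: LCCCCCCCCCCCC

Derivation:
Token 1: literal('L'). Output: "L"
Token 2: literal('C'). Output: "LC"
Token 3: backref(off=1, len=3) (overlapping!). Copied 'CCC' from pos 1. Output: "LCCCC"
Token 4: backref(off=3, len=2). Copied 'CC' from pos 2. Output: "LCCCCCC"
Token 5: backref(off=5, len=6) (overlapping!). Copied 'CCCCCC' from pos 2. Output: "LCCCCCCCCCCCC"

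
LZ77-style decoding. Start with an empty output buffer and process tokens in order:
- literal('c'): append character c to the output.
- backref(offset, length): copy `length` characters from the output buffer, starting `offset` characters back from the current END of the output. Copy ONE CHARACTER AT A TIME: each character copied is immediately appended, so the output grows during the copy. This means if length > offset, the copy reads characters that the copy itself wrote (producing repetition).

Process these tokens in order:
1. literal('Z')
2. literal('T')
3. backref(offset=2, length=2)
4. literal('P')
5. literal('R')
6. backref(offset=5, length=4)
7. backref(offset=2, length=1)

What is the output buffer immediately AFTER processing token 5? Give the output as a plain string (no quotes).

Token 1: literal('Z'). Output: "Z"
Token 2: literal('T'). Output: "ZT"
Token 3: backref(off=2, len=2). Copied 'ZT' from pos 0. Output: "ZTZT"
Token 4: literal('P'). Output: "ZTZTP"
Token 5: literal('R'). Output: "ZTZTPR"

Answer: ZTZTPR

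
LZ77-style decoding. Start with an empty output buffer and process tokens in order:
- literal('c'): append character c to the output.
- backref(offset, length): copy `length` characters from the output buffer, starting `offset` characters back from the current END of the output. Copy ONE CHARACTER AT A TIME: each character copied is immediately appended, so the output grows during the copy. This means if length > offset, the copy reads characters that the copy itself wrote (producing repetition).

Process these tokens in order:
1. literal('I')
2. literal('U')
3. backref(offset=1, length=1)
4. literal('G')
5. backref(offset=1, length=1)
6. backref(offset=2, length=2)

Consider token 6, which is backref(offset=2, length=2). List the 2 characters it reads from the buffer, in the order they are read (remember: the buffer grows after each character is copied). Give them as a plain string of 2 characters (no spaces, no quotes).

Token 1: literal('I'). Output: "I"
Token 2: literal('U'). Output: "IU"
Token 3: backref(off=1, len=1). Copied 'U' from pos 1. Output: "IUU"
Token 4: literal('G'). Output: "IUUG"
Token 5: backref(off=1, len=1). Copied 'G' from pos 3. Output: "IUUGG"
Token 6: backref(off=2, len=2). Buffer before: "IUUGG" (len 5)
  byte 1: read out[3]='G', append. Buffer now: "IUUGGG"
  byte 2: read out[4]='G', append. Buffer now: "IUUGGGG"

Answer: GG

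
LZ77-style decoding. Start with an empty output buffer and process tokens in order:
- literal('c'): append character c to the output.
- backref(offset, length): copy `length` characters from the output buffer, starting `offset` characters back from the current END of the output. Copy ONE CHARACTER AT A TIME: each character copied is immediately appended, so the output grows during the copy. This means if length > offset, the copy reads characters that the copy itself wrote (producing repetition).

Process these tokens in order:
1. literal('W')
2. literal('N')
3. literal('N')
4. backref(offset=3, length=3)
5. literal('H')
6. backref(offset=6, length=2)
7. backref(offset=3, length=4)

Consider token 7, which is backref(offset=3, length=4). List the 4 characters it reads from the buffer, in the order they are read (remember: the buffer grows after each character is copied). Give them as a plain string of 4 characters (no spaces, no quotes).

Token 1: literal('W'). Output: "W"
Token 2: literal('N'). Output: "WN"
Token 3: literal('N'). Output: "WNN"
Token 4: backref(off=3, len=3). Copied 'WNN' from pos 0. Output: "WNNWNN"
Token 5: literal('H'). Output: "WNNWNNH"
Token 6: backref(off=6, len=2). Copied 'NN' from pos 1. Output: "WNNWNNHNN"
Token 7: backref(off=3, len=4). Buffer before: "WNNWNNHNN" (len 9)
  byte 1: read out[6]='H', append. Buffer now: "WNNWNNHNNH"
  byte 2: read out[7]='N', append. Buffer now: "WNNWNNHNNHN"
  byte 3: read out[8]='N', append. Buffer now: "WNNWNNHNNHNN"
  byte 4: read out[9]='H', append. Buffer now: "WNNWNNHNNHNNH"

Answer: HNNH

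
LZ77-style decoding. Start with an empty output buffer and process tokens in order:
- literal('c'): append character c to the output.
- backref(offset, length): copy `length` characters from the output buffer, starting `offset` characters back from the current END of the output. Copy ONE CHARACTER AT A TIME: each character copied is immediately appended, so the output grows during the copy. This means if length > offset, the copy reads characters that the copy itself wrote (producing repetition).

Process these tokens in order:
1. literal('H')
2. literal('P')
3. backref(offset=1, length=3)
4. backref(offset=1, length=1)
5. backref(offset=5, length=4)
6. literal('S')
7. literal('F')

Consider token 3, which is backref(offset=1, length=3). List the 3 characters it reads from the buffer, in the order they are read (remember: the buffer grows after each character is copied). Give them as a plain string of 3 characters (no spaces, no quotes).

Answer: PPP

Derivation:
Token 1: literal('H'). Output: "H"
Token 2: literal('P'). Output: "HP"
Token 3: backref(off=1, len=3). Buffer before: "HP" (len 2)
  byte 1: read out[1]='P', append. Buffer now: "HPP"
  byte 2: read out[2]='P', append. Buffer now: "HPPP"
  byte 3: read out[3]='P', append. Buffer now: "HPPPP"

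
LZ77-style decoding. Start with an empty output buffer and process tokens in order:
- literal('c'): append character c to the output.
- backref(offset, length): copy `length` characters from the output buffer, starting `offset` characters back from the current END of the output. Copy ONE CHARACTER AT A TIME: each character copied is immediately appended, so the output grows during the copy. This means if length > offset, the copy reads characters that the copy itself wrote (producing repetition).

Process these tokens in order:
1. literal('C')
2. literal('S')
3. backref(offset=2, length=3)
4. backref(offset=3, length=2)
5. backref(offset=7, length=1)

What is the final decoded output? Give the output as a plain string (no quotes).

Token 1: literal('C'). Output: "C"
Token 2: literal('S'). Output: "CS"
Token 3: backref(off=2, len=3) (overlapping!). Copied 'CSC' from pos 0. Output: "CSCSC"
Token 4: backref(off=3, len=2). Copied 'CS' from pos 2. Output: "CSCSCCS"
Token 5: backref(off=7, len=1). Copied 'C' from pos 0. Output: "CSCSCCSC"

Answer: CSCSCCSC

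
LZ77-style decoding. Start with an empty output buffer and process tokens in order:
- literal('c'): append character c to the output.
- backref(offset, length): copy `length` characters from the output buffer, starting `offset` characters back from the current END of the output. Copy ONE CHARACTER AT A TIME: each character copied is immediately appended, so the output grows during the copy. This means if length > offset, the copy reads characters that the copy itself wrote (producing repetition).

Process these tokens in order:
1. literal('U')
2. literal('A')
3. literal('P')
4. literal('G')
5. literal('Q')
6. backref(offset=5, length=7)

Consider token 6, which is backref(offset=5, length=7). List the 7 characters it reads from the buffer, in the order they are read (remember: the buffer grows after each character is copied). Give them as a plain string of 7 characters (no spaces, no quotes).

Token 1: literal('U'). Output: "U"
Token 2: literal('A'). Output: "UA"
Token 3: literal('P'). Output: "UAP"
Token 4: literal('G'). Output: "UAPG"
Token 5: literal('Q'). Output: "UAPGQ"
Token 6: backref(off=5, len=7). Buffer before: "UAPGQ" (len 5)
  byte 1: read out[0]='U', append. Buffer now: "UAPGQU"
  byte 2: read out[1]='A', append. Buffer now: "UAPGQUA"
  byte 3: read out[2]='P', append. Buffer now: "UAPGQUAP"
  byte 4: read out[3]='G', append. Buffer now: "UAPGQUAPG"
  byte 5: read out[4]='Q', append. Buffer now: "UAPGQUAPGQ"
  byte 6: read out[5]='U', append. Buffer now: "UAPGQUAPGQU"
  byte 7: read out[6]='A', append. Buffer now: "UAPGQUAPGQUA"

Answer: UAPGQUA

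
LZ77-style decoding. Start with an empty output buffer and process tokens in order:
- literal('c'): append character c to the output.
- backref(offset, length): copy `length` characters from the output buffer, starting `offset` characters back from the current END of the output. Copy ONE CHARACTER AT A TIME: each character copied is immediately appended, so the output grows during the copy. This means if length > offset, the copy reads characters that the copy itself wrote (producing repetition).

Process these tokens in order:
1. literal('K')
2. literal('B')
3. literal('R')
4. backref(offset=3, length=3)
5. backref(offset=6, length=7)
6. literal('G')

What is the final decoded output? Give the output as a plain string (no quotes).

Answer: KBRKBRKBRKBRKG

Derivation:
Token 1: literal('K'). Output: "K"
Token 2: literal('B'). Output: "KB"
Token 3: literal('R'). Output: "KBR"
Token 4: backref(off=3, len=3). Copied 'KBR' from pos 0. Output: "KBRKBR"
Token 5: backref(off=6, len=7) (overlapping!). Copied 'KBRKBRK' from pos 0. Output: "KBRKBRKBRKBRK"
Token 6: literal('G'). Output: "KBRKBRKBRKBRKG"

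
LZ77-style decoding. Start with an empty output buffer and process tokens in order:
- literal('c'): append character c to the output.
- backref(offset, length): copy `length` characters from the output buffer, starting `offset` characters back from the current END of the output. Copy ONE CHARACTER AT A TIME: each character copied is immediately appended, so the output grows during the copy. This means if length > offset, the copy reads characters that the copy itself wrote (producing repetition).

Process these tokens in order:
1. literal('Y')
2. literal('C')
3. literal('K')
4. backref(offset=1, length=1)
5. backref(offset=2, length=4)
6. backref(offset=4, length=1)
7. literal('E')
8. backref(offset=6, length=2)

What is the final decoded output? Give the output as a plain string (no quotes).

Token 1: literal('Y'). Output: "Y"
Token 2: literal('C'). Output: "YC"
Token 3: literal('K'). Output: "YCK"
Token 4: backref(off=1, len=1). Copied 'K' from pos 2. Output: "YCKK"
Token 5: backref(off=2, len=4) (overlapping!). Copied 'KKKK' from pos 2. Output: "YCKKKKKK"
Token 6: backref(off=4, len=1). Copied 'K' from pos 4. Output: "YCKKKKKKK"
Token 7: literal('E'). Output: "YCKKKKKKKE"
Token 8: backref(off=6, len=2). Copied 'KK' from pos 4. Output: "YCKKKKKKKEKK"

Answer: YCKKKKKKKEKK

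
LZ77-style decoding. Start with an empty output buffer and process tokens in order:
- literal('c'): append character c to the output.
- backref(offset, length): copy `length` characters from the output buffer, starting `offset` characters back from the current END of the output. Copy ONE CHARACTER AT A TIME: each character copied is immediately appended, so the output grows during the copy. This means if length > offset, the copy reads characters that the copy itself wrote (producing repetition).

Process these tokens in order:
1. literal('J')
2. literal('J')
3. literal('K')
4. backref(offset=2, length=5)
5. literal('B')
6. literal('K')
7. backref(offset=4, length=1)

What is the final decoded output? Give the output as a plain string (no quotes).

Token 1: literal('J'). Output: "J"
Token 2: literal('J'). Output: "JJ"
Token 3: literal('K'). Output: "JJK"
Token 4: backref(off=2, len=5) (overlapping!). Copied 'JKJKJ' from pos 1. Output: "JJKJKJKJ"
Token 5: literal('B'). Output: "JJKJKJKJB"
Token 6: literal('K'). Output: "JJKJKJKJBK"
Token 7: backref(off=4, len=1). Copied 'K' from pos 6. Output: "JJKJKJKJBKK"

Answer: JJKJKJKJBKK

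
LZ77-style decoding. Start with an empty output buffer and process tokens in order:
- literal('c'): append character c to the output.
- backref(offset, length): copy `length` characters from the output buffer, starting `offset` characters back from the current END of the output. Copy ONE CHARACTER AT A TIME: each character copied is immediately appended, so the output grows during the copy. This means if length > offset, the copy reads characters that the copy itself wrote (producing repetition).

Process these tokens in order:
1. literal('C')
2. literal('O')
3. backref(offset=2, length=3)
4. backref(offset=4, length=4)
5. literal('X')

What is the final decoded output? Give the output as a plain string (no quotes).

Token 1: literal('C'). Output: "C"
Token 2: literal('O'). Output: "CO"
Token 3: backref(off=2, len=3) (overlapping!). Copied 'COC' from pos 0. Output: "COCOC"
Token 4: backref(off=4, len=4). Copied 'OCOC' from pos 1. Output: "COCOCOCOC"
Token 5: literal('X'). Output: "COCOCOCOCX"

Answer: COCOCOCOCX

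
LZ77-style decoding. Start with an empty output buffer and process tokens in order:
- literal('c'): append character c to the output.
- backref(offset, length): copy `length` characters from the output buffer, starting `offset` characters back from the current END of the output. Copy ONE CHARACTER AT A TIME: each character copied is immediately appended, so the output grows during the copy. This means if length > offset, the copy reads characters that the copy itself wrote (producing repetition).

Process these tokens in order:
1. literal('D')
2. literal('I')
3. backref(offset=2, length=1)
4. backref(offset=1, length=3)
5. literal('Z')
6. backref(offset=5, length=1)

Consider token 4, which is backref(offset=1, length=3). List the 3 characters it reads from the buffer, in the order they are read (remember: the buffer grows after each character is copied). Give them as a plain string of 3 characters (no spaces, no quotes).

Answer: DDD

Derivation:
Token 1: literal('D'). Output: "D"
Token 2: literal('I'). Output: "DI"
Token 3: backref(off=2, len=1). Copied 'D' from pos 0. Output: "DID"
Token 4: backref(off=1, len=3). Buffer before: "DID" (len 3)
  byte 1: read out[2]='D', append. Buffer now: "DIDD"
  byte 2: read out[3]='D', append. Buffer now: "DIDDD"
  byte 3: read out[4]='D', append. Buffer now: "DIDDDD"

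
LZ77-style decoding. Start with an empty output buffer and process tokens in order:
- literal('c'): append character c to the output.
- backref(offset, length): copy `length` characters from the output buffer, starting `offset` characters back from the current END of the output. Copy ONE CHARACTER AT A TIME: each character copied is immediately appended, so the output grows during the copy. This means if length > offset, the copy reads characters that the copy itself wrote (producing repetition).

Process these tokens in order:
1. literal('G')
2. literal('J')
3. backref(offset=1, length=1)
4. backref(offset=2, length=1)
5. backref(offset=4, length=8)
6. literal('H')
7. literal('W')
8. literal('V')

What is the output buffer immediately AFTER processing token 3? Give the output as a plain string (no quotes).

Token 1: literal('G'). Output: "G"
Token 2: literal('J'). Output: "GJ"
Token 3: backref(off=1, len=1). Copied 'J' from pos 1. Output: "GJJ"

Answer: GJJ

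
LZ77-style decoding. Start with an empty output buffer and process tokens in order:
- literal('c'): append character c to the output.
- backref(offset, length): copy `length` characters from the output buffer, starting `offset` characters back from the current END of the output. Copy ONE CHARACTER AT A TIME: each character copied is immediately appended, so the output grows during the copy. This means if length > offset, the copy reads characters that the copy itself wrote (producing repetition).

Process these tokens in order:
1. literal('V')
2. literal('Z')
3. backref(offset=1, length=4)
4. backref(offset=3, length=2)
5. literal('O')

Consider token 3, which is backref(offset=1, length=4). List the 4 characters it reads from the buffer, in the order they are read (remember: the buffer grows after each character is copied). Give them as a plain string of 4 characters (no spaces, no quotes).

Answer: ZZZZ

Derivation:
Token 1: literal('V'). Output: "V"
Token 2: literal('Z'). Output: "VZ"
Token 3: backref(off=1, len=4). Buffer before: "VZ" (len 2)
  byte 1: read out[1]='Z', append. Buffer now: "VZZ"
  byte 2: read out[2]='Z', append. Buffer now: "VZZZ"
  byte 3: read out[3]='Z', append. Buffer now: "VZZZZ"
  byte 4: read out[4]='Z', append. Buffer now: "VZZZZZ"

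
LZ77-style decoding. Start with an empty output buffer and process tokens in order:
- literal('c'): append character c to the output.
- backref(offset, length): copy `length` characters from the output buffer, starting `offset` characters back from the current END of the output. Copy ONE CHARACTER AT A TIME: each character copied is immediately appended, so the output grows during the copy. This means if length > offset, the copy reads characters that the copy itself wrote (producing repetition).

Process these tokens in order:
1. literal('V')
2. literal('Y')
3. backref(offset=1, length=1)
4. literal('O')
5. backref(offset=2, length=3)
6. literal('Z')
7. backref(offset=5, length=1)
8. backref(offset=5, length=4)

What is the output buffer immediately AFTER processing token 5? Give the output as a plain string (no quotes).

Token 1: literal('V'). Output: "V"
Token 2: literal('Y'). Output: "VY"
Token 3: backref(off=1, len=1). Copied 'Y' from pos 1. Output: "VYY"
Token 4: literal('O'). Output: "VYYO"
Token 5: backref(off=2, len=3) (overlapping!). Copied 'YOY' from pos 2. Output: "VYYOYOY"

Answer: VYYOYOY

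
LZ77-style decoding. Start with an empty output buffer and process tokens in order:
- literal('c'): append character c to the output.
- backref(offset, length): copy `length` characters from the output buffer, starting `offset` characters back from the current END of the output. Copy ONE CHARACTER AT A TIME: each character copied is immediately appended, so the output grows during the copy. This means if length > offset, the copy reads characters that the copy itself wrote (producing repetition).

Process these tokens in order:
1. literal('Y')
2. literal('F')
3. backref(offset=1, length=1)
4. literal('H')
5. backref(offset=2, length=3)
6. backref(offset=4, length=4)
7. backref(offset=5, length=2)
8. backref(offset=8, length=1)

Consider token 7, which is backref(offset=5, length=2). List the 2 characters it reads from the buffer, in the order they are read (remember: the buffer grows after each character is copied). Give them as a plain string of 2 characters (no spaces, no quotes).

Answer: FH

Derivation:
Token 1: literal('Y'). Output: "Y"
Token 2: literal('F'). Output: "YF"
Token 3: backref(off=1, len=1). Copied 'F' from pos 1. Output: "YFF"
Token 4: literal('H'). Output: "YFFH"
Token 5: backref(off=2, len=3) (overlapping!). Copied 'FHF' from pos 2. Output: "YFFHFHF"
Token 6: backref(off=4, len=4). Copied 'HFHF' from pos 3. Output: "YFFHFHFHFHF"
Token 7: backref(off=5, len=2). Buffer before: "YFFHFHFHFHF" (len 11)
  byte 1: read out[6]='F', append. Buffer now: "YFFHFHFHFHFF"
  byte 2: read out[7]='H', append. Buffer now: "YFFHFHFHFHFFH"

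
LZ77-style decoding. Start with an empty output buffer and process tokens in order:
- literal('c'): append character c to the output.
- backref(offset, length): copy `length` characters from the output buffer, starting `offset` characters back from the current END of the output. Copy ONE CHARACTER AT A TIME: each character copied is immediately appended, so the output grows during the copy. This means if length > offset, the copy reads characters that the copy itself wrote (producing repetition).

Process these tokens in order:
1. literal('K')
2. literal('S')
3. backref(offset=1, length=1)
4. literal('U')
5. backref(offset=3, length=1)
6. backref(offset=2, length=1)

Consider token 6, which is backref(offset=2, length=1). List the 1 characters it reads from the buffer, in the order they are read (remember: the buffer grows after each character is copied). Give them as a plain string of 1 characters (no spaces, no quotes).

Answer: U

Derivation:
Token 1: literal('K'). Output: "K"
Token 2: literal('S'). Output: "KS"
Token 3: backref(off=1, len=1). Copied 'S' from pos 1. Output: "KSS"
Token 4: literal('U'). Output: "KSSU"
Token 5: backref(off=3, len=1). Copied 'S' from pos 1. Output: "KSSUS"
Token 6: backref(off=2, len=1). Buffer before: "KSSUS" (len 5)
  byte 1: read out[3]='U', append. Buffer now: "KSSUSU"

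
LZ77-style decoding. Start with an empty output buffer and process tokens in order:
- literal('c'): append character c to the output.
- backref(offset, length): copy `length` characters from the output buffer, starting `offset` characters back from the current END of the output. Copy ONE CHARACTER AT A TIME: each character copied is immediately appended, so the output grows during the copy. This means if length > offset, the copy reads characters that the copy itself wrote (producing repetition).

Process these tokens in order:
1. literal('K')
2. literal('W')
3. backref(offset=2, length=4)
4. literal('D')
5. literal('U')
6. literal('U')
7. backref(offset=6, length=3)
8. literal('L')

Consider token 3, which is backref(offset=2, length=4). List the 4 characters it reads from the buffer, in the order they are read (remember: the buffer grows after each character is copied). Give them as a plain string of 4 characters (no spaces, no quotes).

Token 1: literal('K'). Output: "K"
Token 2: literal('W'). Output: "KW"
Token 3: backref(off=2, len=4). Buffer before: "KW" (len 2)
  byte 1: read out[0]='K', append. Buffer now: "KWK"
  byte 2: read out[1]='W', append. Buffer now: "KWKW"
  byte 3: read out[2]='K', append. Buffer now: "KWKWK"
  byte 4: read out[3]='W', append. Buffer now: "KWKWKW"

Answer: KWKW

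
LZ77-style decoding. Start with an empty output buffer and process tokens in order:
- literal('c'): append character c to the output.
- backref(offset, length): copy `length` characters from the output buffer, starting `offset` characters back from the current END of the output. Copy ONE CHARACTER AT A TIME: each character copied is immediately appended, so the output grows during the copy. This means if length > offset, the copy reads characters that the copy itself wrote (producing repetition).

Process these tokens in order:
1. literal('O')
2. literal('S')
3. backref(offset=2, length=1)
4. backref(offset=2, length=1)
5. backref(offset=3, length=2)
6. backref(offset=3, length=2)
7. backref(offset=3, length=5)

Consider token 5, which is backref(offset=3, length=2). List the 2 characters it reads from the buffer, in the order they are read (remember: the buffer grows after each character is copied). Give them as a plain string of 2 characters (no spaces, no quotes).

Token 1: literal('O'). Output: "O"
Token 2: literal('S'). Output: "OS"
Token 3: backref(off=2, len=1). Copied 'O' from pos 0. Output: "OSO"
Token 4: backref(off=2, len=1). Copied 'S' from pos 1. Output: "OSOS"
Token 5: backref(off=3, len=2). Buffer before: "OSOS" (len 4)
  byte 1: read out[1]='S', append. Buffer now: "OSOSS"
  byte 2: read out[2]='O', append. Buffer now: "OSOSSO"

Answer: SO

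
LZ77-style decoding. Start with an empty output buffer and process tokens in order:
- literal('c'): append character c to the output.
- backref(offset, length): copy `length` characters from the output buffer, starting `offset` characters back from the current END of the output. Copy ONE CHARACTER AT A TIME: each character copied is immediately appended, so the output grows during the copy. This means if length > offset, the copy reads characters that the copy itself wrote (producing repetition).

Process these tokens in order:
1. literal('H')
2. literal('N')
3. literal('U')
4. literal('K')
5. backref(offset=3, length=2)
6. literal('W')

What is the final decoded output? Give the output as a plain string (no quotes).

Answer: HNUKNUW

Derivation:
Token 1: literal('H'). Output: "H"
Token 2: literal('N'). Output: "HN"
Token 3: literal('U'). Output: "HNU"
Token 4: literal('K'). Output: "HNUK"
Token 5: backref(off=3, len=2). Copied 'NU' from pos 1. Output: "HNUKNU"
Token 6: literal('W'). Output: "HNUKNUW"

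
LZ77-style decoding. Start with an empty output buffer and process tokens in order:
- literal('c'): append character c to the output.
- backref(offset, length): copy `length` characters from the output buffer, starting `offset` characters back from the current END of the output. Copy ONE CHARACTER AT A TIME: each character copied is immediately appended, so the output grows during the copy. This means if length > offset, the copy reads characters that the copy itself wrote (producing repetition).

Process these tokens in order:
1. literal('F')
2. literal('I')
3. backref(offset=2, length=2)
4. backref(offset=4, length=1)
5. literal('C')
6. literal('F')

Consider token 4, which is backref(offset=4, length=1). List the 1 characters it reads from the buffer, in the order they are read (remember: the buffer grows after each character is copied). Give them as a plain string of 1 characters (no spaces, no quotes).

Token 1: literal('F'). Output: "F"
Token 2: literal('I'). Output: "FI"
Token 3: backref(off=2, len=2). Copied 'FI' from pos 0. Output: "FIFI"
Token 4: backref(off=4, len=1). Buffer before: "FIFI" (len 4)
  byte 1: read out[0]='F', append. Buffer now: "FIFIF"

Answer: F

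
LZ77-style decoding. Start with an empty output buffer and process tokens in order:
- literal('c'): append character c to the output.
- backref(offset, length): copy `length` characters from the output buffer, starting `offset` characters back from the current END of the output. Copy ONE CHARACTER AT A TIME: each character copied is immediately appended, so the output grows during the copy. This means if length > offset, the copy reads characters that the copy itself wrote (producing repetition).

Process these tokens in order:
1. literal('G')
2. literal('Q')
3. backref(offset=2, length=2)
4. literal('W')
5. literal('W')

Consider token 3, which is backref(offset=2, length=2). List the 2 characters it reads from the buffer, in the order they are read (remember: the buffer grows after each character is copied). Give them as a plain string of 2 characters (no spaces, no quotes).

Answer: GQ

Derivation:
Token 1: literal('G'). Output: "G"
Token 2: literal('Q'). Output: "GQ"
Token 3: backref(off=2, len=2). Buffer before: "GQ" (len 2)
  byte 1: read out[0]='G', append. Buffer now: "GQG"
  byte 2: read out[1]='Q', append. Buffer now: "GQGQ"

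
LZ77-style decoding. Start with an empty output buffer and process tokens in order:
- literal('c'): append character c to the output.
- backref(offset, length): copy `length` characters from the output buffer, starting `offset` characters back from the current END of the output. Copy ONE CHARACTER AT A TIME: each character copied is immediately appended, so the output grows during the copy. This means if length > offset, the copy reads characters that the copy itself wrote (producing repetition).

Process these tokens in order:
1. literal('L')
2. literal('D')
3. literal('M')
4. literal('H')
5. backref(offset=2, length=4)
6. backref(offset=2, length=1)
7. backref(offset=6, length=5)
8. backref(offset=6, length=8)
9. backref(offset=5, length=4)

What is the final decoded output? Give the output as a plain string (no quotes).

Answer: LDMHMHMHMHMHMHMHMHMHMHHMHM

Derivation:
Token 1: literal('L'). Output: "L"
Token 2: literal('D'). Output: "LD"
Token 3: literal('M'). Output: "LDM"
Token 4: literal('H'). Output: "LDMH"
Token 5: backref(off=2, len=4) (overlapping!). Copied 'MHMH' from pos 2. Output: "LDMHMHMH"
Token 6: backref(off=2, len=1). Copied 'M' from pos 6. Output: "LDMHMHMHM"
Token 7: backref(off=6, len=5). Copied 'HMHMH' from pos 3. Output: "LDMHMHMHMHMHMH"
Token 8: backref(off=6, len=8) (overlapping!). Copied 'MHMHMHMH' from pos 8. Output: "LDMHMHMHMHMHMHMHMHMHMH"
Token 9: backref(off=5, len=4). Copied 'HMHM' from pos 17. Output: "LDMHMHMHMHMHMHMHMHMHMHHMHM"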